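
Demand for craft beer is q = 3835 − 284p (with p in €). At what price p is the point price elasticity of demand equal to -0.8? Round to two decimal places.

Ed = −284p/(3835 − 284p). Set this equal to -0.8:
284p = 0.8·(3835 − 284p) ⇒ 284p(1 + 0.8) = 0.8·3835
p = 0.8·3835 / (284·1.8) = 6.0015…

6.00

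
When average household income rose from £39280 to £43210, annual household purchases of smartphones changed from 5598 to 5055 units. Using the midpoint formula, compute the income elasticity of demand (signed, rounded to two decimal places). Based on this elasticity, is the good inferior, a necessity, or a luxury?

%ΔQ = (5055 − 5598)/[( 5598 + 5055)/2] = -543/5326.5 = -0.101943…
%ΔIncome = (43210 − 39280)/[( 39280 + 43210)/2] = 3930/41245 = 0.095284…
E_income = (-543/5326.5) / (3930/41245) = -1.0698…
E_income < 0 ⇒ inferior good.

-1.07; inferior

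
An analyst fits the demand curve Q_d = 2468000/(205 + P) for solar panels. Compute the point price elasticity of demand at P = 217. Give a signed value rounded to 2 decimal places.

-0.51

dQ_d/dP = −2468000/(205 + P)² = -13.8586. At P = 217, Q_d = 5848.34.
Ed = (dQ_d/dP)·(P/Q_d) = (-13.8586) × (217/5848.34) = -0.5142…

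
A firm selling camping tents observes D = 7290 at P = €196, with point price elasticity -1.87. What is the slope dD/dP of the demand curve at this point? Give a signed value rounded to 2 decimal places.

Ed = (dD/dP)·(P/D) ⇒ dD/dP = Ed·D/P = (-1.87)·7290/196 = -69.5525…

-69.55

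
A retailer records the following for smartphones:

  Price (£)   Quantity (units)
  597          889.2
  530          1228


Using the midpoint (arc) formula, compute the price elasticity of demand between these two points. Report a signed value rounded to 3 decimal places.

%ΔQ = (1228 − 889.2) / [(889.2 + 1228)/2] = 338.8/1058.6 = 0.320045…
%ΔP = (530 − 597) / [(597 + 530)/2] = -67/563.5 = -0.118899…
Arc Ed = %ΔQ / %ΔP = (338.8/1058.6) / (-67/563.5) = -2.69172…

-2.692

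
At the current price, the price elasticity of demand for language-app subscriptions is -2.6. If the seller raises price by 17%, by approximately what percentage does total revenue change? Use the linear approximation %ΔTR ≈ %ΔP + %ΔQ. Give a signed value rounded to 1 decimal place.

-27.2%

%ΔQ ≈ Ed × %ΔP = (-2.6) × (+17%) = -44.2000%
%ΔTR ≈ %ΔP + %ΔQ = (+17%) + (-44.2000%) = -27.2000%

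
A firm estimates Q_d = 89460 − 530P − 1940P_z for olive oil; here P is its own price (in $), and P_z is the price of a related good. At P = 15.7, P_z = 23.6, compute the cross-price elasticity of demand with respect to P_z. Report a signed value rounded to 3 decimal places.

At the given values, Q_d = 89460 − 530(15.7) − 1940(23.6) = 35355.
∂Q_d/∂P_z = -1940.
E = (-1940) × (23.6/35355) = -1.29497…

-1.295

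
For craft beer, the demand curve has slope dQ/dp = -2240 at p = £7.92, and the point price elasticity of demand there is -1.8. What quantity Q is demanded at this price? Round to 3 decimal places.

Ed = (dQ/dp)·(p/Q) ⇒ Q = (dQ/dp)·p/Ed = (-2240)·7.92/(-1.8) = 9856

9856.000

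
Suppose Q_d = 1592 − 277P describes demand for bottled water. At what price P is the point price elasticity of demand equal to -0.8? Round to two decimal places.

2.55

Ed = −277P/(1592 − 277P). Set this equal to -0.8:
277P = 0.8·(1592 − 277P) ⇒ 277P(1 + 0.8) = 0.8·1592
P = 0.8·1592 / (277·1.8) = 2.5543…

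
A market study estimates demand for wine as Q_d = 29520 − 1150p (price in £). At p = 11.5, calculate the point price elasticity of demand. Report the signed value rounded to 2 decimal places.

dQ_d/dp = −1150. At p = 11.5, Q_d = 29520 − 1150(11.5) = 16295.
Ed = (dQ_d/dp)·(p/Q_d) = −1150 × (11.5/16295) = -0.8115…

-0.81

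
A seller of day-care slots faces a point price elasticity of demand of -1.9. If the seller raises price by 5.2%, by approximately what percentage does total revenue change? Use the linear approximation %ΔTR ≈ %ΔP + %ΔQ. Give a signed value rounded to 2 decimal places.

-4.68%

%ΔQ ≈ Ed × %ΔP = (-1.9) × (+5.2%) = -9.8800%
%ΔTR ≈ %ΔP + %ΔQ = (+5.2%) + (-9.8800%) = -4.6800%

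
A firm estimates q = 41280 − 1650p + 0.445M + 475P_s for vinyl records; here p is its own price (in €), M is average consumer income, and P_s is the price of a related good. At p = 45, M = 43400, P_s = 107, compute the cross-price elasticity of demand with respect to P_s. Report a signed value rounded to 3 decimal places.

At the given values, q = 41280 − 1650(45) + 0.445(43400) + 475(107) = 37168.
∂q/∂P_s = 475.
E = (475) × (107/37168) = 1.36743…

1.367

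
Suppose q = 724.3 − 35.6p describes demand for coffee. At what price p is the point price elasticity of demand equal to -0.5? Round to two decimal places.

Ed = −35.6p/(724.3 − 35.6p). Set this equal to -0.5:
35.6p = 0.5·(724.3 − 35.6p) ⇒ 35.6p(1 + 0.5) = 0.5·724.3
p = 0.5·724.3 / (35.6·1.5) = 6.7818…

6.78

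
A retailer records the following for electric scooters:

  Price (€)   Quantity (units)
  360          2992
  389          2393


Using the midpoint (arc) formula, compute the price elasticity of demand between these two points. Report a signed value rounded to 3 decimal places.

%ΔQ = (2393 − 2992) / [(2992 + 2393)/2] = -599/2692.5 = -0.222469…
%ΔP = (389 − 360) / [(360 + 389)/2] = 29/374.5 = 0.077436…
Arc Ed = %ΔQ / %ΔP = (-599/2692.5) / (29/374.5) = -2.87292…

-2.873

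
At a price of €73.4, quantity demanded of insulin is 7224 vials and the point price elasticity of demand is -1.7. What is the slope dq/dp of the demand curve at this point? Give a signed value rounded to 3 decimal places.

-167.313

Ed = (dq/dp)·(p/q) ⇒ dq/dp = Ed·q/p = (-1.7)·7224/73.4 = -167.31335…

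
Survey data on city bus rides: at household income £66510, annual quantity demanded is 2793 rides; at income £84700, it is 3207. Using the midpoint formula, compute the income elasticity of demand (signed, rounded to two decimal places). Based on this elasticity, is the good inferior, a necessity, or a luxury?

%ΔQ = (3207 − 2793)/[( 2793 + 3207)/2] = 414/3000 = 0.138
%ΔIncome = (84700 − 66510)/[( 66510 + 84700)/2] = 18190/75605 = 0.240592…
E_income = (414/3000) / (18190/75605) = 0.5735…
0 < E_income < 1 ⇒ normal good, necessity.

0.57; necessity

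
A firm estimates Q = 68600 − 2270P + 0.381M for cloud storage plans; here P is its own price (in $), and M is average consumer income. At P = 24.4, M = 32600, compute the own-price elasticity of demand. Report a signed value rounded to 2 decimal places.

-2.16

At the given values, Q = 68600 − 2270(24.4) + 0.381(32600) = 25632.6.
∂Q/∂P = −2270.
E = (-2270) × (24.4/25632.6) = -2.1608…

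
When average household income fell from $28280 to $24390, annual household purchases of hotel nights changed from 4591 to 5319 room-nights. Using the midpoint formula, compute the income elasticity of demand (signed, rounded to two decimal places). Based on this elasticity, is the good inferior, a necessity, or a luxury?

-0.99; inferior

%ΔQ = (5319 − 4591)/[( 4591 + 5319)/2] = 728/4955 = 0.146922…
%ΔIncome = (24390 − 28280)/[( 28280 + 24390)/2] = -3890/26335 = -0.147712…
E_income = (728/4955) / (-3890/26335) = -0.9946…
E_income < 0 ⇒ inferior good.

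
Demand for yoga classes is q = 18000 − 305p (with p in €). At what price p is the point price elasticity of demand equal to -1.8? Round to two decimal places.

37.94

Ed = −305p/(18000 − 305p). Set this equal to -1.8:
305p = 1.8·(18000 − 305p) ⇒ 305p(1 + 1.8) = 1.8·18000
p = 1.8·18000 / (305·2.8) = 37.9391…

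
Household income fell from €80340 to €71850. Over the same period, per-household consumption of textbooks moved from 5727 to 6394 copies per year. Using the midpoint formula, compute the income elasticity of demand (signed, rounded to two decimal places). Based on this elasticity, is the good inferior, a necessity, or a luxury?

-0.99; inferior

%ΔQ = (6394 − 5727)/[( 5727 + 6394)/2] = 667/6060.5 = 0.110056…
%ΔIncome = (71850 − 80340)/[( 80340 + 71850)/2] = -8490/76095 = -0.111571…
E_income = (667/6060.5) / (-8490/76095) = -0.9864…
E_income < 0 ⇒ inferior good.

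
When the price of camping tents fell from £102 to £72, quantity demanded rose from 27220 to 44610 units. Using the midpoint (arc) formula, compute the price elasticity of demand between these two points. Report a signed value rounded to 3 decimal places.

-1.404

%ΔQ = (44610 − 27220) / [(27220 + 44610)/2] = 17390/35915 = 0.484198…
%ΔP = (72 − 102) / [(102 + 72)/2] = -30/87 = -0.344827…
Arc Ed = %ΔQ / %ΔP = (17390/35915) / (-30/87) = -1.40417…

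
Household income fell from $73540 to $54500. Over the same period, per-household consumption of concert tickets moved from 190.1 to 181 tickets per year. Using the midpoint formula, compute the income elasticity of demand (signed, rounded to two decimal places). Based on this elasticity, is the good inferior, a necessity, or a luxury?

%ΔQ = (181 − 190.1)/[( 190.1 + 181)/2] = -9.1/185.55 = -0.049043…
%ΔIncome = (54500 − 73540)/[( 73540 + 54500)/2] = -19040/64020 = -0.297407…
E_income = (-9.1/185.55) / (-19040/64020) = 0.1649…
0 < E_income < 1 ⇒ normal good, necessity.

0.16; necessity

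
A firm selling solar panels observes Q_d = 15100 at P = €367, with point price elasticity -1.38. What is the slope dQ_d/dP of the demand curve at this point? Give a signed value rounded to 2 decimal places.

Ed = (dQ_d/dP)·(P/Q_d) ⇒ dQ_d/dP = Ed·Q_d/P = (-1.38)·15100/367 = -56.7792…

-56.78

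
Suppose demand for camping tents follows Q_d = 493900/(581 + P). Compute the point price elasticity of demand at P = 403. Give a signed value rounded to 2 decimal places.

-0.41

dQ_d/dP = −493900/(581 + P)² = -0.510092. At P = 403, Q_d = 501.931.
Ed = (dQ_d/dP)·(P/Q_d) = (-0.510092) × (403/501.931) = -0.4095…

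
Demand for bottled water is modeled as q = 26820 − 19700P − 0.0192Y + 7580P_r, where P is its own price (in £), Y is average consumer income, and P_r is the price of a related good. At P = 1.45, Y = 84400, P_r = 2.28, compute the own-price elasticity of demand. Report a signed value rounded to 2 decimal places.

-2.05

At the given values, q = 26820 − 19700(1.45) − 0.0192(84400) + 7580(2.28) = 13916.92.
∂q/∂P = −19700.
E = (-19700) × (1.45/13916.92) = -2.0525…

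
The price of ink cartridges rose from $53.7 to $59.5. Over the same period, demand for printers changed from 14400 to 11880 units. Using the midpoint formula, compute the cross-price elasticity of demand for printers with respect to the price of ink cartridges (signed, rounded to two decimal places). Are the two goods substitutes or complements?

-1.87; complements

%ΔQ_{printers} = (11880 − 14400)/avg = -2520/13140 = -0.191780…
%ΔP_{ink cartridges} = (59.5 − 53.7)/avg = 5.8/56.6 = 0.102473…
E_cross = (-2520/13140) / (5.8/56.6) = -1.8715…
E_cross < 0 ⇒ the goods are complements.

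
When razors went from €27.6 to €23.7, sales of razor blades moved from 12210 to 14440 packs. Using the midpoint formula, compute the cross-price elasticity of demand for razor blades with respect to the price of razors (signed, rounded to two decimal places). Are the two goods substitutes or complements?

%ΔQ_{razor blades} = (14440 − 12210)/avg = 2230/13325 = 0.167354…
%ΔP_{razors} = (23.7 − 27.6)/avg = -3.9/25.65 = -0.152046…
E_cross = (2230/13325) / (-3.9/25.65) = -1.1006…
E_cross < 0 ⇒ the goods are complements.

-1.10; complements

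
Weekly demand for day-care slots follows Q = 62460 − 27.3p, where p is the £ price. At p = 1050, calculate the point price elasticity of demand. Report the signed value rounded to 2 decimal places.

-0.85

dQ/dp = −27.3. At p = 1050, Q = 62460 − 27.3(1050) = 33795.
Ed = (dQ/dp)·(p/Q) = −27.3 × (1050/33795) = -0.8482…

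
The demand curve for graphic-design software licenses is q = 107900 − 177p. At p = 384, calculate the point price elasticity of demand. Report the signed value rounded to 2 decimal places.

dq/dp = −177. At p = 384, q = 107900 − 177(384) = 39932.
Ed = (dq/dp)·(p/q) = −177 × (384/39932) = -1.7020…

-1.70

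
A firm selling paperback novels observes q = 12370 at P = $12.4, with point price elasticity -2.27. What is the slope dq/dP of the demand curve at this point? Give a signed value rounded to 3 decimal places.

-2264.508

Ed = (dq/dP)·(P/q) ⇒ dq/dP = Ed·q/P = (-2.27)·12370/12.4 = -2264.50806…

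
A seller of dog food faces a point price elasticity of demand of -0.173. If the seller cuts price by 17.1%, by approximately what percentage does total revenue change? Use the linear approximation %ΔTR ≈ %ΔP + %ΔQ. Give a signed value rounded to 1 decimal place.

-14.1%

%ΔQ ≈ Ed × %ΔP = (-0.173) × (-17.1%) = +2.9583%
%ΔTR ≈ %ΔP + %ΔQ = (-17.1%) + (+2.9583%) = -14.1417%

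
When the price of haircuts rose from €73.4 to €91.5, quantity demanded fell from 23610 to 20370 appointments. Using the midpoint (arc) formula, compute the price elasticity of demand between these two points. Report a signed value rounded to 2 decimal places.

%ΔQ = (20370 − 23610) / [(23610 + 20370)/2] = -3240/21990 = -0.147339…
%ΔP = (91.5 − 73.4) / [(73.4 + 91.5)/2] = 18.1/82.45 = 0.219526…
Arc Ed = %ΔQ / %ΔP = (-3240/21990) / (18.1/82.45) = -0.6711…

-0.67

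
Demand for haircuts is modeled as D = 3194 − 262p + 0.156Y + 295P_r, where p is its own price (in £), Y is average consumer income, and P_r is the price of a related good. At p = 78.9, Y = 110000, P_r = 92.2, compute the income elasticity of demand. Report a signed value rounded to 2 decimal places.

0.64

At the given values, D = 3194 − 262(78.9) + 0.156(110000) + 295(92.2) = 26881.2.
∂D/∂Y = 0.156.
E = (0.156) × (110000/26881.2) = 0.6383…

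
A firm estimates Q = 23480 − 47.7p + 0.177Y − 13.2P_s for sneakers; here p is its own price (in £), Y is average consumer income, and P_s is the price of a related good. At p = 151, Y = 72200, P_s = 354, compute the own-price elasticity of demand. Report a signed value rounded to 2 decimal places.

At the given values, Q = 23480 − 47.7(151) + 0.177(72200) − 13.2(354) = 24383.9.
∂Q/∂p = −47.7.
E = (-47.7) × (151/24383.9) = -0.2953…

-0.30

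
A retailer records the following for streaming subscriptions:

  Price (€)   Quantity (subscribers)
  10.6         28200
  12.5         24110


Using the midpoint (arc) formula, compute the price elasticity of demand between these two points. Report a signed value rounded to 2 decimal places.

%ΔQ = (24110 − 28200) / [(28200 + 24110)/2] = -4090/26155 = -0.156375…
%ΔP = (12.5 − 10.6) / [(10.6 + 12.5)/2] = 1.9/11.55 = 0.164502…
Arc Ed = %ΔQ / %ΔP = (-4090/26155) / (1.9/11.55) = -0.9505…

-0.95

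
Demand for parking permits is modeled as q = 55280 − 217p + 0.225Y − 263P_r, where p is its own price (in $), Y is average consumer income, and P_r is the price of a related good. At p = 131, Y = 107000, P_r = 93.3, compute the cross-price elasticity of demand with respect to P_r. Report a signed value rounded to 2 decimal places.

At the given values, q = 55280 − 217(131) + 0.225(107000) − 263(93.3) = 26390.1.
∂q/∂P_r = -263.
E = (-263) × (93.3/26390.1) = -0.9298…

-0.93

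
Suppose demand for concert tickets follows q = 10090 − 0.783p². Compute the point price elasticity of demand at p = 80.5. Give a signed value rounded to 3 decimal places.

-2.023

dq/dp = −2·0.783·p = -126.063. At p = 80.5, q = 5015.96425.
Ed = (dq/dp)·(p/q) = (-126.063) × (80.5/5015.96425) = -2.02315…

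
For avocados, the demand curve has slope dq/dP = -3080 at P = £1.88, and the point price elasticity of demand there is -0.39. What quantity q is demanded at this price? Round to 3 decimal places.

Ed = (dq/dP)·(P/q) ⇒ q = (dq/dP)·P/Ed = (-3080)·1.88/(-0.39) = 14847.17948…

14847.179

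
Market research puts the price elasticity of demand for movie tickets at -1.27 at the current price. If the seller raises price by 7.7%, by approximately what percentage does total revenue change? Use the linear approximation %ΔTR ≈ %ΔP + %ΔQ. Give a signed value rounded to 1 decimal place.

-2.1%

%ΔQ ≈ Ed × %ΔP = (-1.27) × (+7.7%) = -9.7790%
%ΔTR ≈ %ΔP + %ΔQ = (+7.7%) + (-9.7790%) = -2.0790%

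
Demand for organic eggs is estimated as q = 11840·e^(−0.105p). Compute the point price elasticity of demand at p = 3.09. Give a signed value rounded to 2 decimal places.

-0.32

dq/dp = −0.105·q = -898.74. At p = 3.09, q = 8559.43.
Ed = (dq/dp)·(p/q) = (-898.74) × (3.09/8559.43) = -0.3244…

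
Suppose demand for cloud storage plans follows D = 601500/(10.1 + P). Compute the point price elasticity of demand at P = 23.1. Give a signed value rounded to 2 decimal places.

dD/dP = −601500/(10.1 + P)² = -545.707. At P = 23.1, D = 18117.5.
Ed = (dD/dP)·(P/D) = (-545.707) × (23.1/18117.5) = -0.6957…

-0.70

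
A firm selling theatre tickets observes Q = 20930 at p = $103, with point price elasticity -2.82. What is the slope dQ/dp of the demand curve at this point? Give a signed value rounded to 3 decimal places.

-573.035

Ed = (dQ/dp)·(p/Q) ⇒ dQ/dp = Ed·Q/p = (-2.82)·20930/103 = -573.03495…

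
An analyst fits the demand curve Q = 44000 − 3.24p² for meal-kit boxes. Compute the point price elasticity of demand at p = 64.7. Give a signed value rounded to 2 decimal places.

-0.89

dQ/dp = −2·3.24·p = -419.256. At p = 64.7, Q = 30437.0684.
Ed = (dQ/dp)·(p/Q) = (-419.256) × (64.7/30437.0684) = -0.8912…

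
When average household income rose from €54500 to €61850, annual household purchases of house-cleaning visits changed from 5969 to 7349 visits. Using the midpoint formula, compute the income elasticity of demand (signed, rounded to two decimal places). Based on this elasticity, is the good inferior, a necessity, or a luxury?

%ΔQ = (7349 − 5969)/[( 5969 + 7349)/2] = 1380/6659 = 0.207238…
%ΔIncome = (61850 − 54500)/[( 54500 + 61850)/2] = 7350/58175 = 0.126342…
E_income = (1380/6659) / (7350/58175) = 1.6402…
E_income > 1 ⇒ normal good, luxury.

1.64; luxury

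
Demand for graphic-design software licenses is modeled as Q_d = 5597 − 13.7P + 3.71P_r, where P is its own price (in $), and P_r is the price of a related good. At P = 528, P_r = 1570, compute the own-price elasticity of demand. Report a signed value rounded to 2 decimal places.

-1.73

At the given values, Q_d = 5597 − 13.7(528) + 3.71(1570) = 4188.1.
∂Q_d/∂P = −13.7.
E = (-13.7) × (528/4188.1) = -1.7271…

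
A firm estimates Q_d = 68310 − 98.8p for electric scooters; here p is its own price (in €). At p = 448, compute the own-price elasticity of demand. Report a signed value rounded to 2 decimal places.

At the given values, Q_d = 68310 − 98.8(448) = 24047.6.
∂Q_d/∂p = −98.8.
E = (-98.8) × (448/24047.6) = -1.8406…

-1.84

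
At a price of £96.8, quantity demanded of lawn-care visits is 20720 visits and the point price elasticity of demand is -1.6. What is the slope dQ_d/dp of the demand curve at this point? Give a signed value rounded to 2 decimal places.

Ed = (dQ_d/dp)·(p/Q_d) ⇒ dQ_d/dp = Ed·Q_d/p = (-1.6)·20720/96.8 = -342.4793…

-342.48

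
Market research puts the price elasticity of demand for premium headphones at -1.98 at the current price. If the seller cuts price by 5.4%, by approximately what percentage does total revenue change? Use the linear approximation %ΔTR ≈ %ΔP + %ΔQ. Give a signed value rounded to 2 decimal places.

%ΔQ ≈ Ed × %ΔP = (-1.98) × (-5.4%) = +10.6920%
%ΔTR ≈ %ΔP + %ΔQ = (-5.4%) + (+10.6920%) = +5.2920%

+5.29%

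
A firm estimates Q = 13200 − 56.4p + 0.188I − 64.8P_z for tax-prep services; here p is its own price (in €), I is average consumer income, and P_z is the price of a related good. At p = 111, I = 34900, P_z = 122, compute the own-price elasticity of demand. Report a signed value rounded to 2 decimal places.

-1.12

At the given values, Q = 13200 − 56.4(111) + 0.188(34900) − 64.8(122) = 5595.2.
∂Q/∂p = −56.4.
E = (-56.4) × (111/5595.2) = -1.1188…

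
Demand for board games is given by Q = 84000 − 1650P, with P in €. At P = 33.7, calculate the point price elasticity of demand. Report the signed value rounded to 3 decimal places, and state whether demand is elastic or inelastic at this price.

dQ/dP = −1650. At P = 33.7, Q = 84000 − 1650(33.7) = 28395.
Ed = (dQ/dP)·(P/Q) = −1650 × (33.7/28395) = -1.95826…
|Ed| = 1.958 > 1, so demand is elastic.

-1.958; elastic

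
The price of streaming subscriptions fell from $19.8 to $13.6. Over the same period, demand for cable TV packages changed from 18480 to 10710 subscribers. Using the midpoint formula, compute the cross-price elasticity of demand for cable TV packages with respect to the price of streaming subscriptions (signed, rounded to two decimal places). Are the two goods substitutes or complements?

%ΔQ_{cable TV packages} = (10710 − 18480)/avg = -7770/14595 = -0.532374…
%ΔP_{streaming subscriptions} = (13.6 − 19.8)/avg = -6.2/16.7 = -0.371257…
E_cross = (-7770/14595) / (-6.2/16.7) = 1.4339…
E_cross > 0 ⇒ the goods are substitutes.

1.43; substitutes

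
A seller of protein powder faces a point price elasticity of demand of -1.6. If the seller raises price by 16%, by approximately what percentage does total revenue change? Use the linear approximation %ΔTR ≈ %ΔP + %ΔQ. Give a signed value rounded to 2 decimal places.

%ΔQ ≈ Ed × %ΔP = (-1.6) × (+16%) = -25.6000%
%ΔTR ≈ %ΔP + %ΔQ = (+16%) + (-25.6000%) = -9.6000%

-9.60%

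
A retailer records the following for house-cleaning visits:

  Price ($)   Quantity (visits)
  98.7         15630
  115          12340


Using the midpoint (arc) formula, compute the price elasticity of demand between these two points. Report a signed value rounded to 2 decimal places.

-1.54

%ΔQ = (12340 − 15630) / [(15630 + 12340)/2] = -3290/13985 = -0.235252…
%ΔP = (115 − 98.7) / [(98.7 + 115)/2] = 16.3/106.85 = 0.152550…
Arc Ed = %ΔQ / %ΔP = (-3290/13985) / (16.3/106.85) = -1.5421…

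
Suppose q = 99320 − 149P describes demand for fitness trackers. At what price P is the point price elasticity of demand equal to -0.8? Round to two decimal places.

296.26

Ed = −149P/(99320 − 149P). Set this equal to -0.8:
149P = 0.8·(99320 − 149P) ⇒ 149P(1 + 0.8) = 0.8·99320
P = 0.8·99320 / (149·1.8) = 296.2565…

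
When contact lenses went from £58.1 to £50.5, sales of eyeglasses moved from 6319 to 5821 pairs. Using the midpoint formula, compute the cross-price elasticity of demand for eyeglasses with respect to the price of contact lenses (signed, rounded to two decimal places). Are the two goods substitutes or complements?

0.59; substitutes

%ΔQ_{eyeglasses} = (5821 − 6319)/avg = -498/6070 = -0.082042…
%ΔP_{contact lenses} = (50.5 − 58.1)/avg = -7.6/54.3 = -0.139963…
E_cross = (-498/6070) / (-7.6/54.3) = 0.5861…
E_cross > 0 ⇒ the goods are substitutes.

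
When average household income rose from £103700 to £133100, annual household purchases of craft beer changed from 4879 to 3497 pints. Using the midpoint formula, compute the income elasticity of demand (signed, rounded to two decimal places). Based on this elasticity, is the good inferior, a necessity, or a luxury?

-1.33; inferior

%ΔQ = (3497 − 4879)/[( 4879 + 3497)/2] = -1382/4188 = -0.329990…
%ΔIncome = (133100 − 103700)/[( 103700 + 133100)/2] = 29400/118400 = 0.248310…
E_income = (-1382/4188) / (29400/118400) = -1.3289…
E_income < 0 ⇒ inferior good.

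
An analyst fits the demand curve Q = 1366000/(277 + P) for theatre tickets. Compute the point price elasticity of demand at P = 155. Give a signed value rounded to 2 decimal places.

-0.36

dQ/dP = −1366000/(277 + P)² = -7.31953. At P = 155, Q = 3162.04.
Ed = (dQ/dP)·(P/Q) = (-7.31953) × (155/3162.04) = -0.3587…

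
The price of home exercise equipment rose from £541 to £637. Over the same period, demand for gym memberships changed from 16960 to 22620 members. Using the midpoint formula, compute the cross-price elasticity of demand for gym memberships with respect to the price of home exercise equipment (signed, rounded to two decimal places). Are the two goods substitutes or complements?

%ΔQ_{gym memberships} = (22620 − 16960)/avg = 5660/19790 = 0.286003…
%ΔP_{home exercise equipment} = (637 − 541)/avg = 96/589 = 0.162988…
E_cross = (5660/19790) / (96/589) = 1.7547…
E_cross > 0 ⇒ the goods are substitutes.

1.75; substitutes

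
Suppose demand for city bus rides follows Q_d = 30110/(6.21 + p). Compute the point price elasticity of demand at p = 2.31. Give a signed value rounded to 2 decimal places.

dQ_d/dp = −30110/(6.21 + p)² = -414.793. At p = 2.31, Q_d = 3534.04.
Ed = (dQ_d/dp)·(p/Q_d) = (-414.793) × (2.31/3534.04) = -0.2711…

-0.27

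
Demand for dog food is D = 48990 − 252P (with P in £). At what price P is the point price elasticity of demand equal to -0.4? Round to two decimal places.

55.54

Ed = −252P/(48990 − 252P). Set this equal to -0.4:
252P = 0.4·(48990 − 252P) ⇒ 252P(1 + 0.4) = 0.4·48990
P = 0.4·48990 / (252·1.4) = 55.5442…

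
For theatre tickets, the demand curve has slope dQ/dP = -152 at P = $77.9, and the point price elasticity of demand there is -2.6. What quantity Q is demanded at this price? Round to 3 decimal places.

4554.154

Ed = (dQ/dP)·(P/Q) ⇒ Q = (dQ/dP)·P/Ed = (-152)·77.9/(-2.6) = 4554.15384…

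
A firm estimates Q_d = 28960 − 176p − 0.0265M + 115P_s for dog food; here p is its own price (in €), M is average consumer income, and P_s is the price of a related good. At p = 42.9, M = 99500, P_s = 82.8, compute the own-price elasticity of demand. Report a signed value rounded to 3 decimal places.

-0.267

At the given values, Q_d = 28960 − 176(42.9) − 0.0265(99500) + 115(82.8) = 28294.85.
∂Q_d/∂p = −176.
E = (-176) × (42.9/28294.85) = -0.26684…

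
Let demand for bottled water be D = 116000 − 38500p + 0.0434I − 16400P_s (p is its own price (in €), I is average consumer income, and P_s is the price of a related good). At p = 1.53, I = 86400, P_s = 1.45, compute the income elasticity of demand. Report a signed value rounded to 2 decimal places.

0.10

At the given values, D = 116000 − 38500(1.53) + 0.0434(86400) − 16400(1.45) = 37064.76.
∂D/∂I = 0.0434.
E = (0.0434) × (86400/37064.76) = 0.1011…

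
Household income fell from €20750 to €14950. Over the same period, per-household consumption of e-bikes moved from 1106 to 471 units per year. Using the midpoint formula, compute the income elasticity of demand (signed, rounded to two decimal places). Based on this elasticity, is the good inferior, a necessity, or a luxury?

%ΔQ = (471 − 1106)/[( 1106 + 471)/2] = -635/788.5 = -0.805326…
%ΔIncome = (14950 − 20750)/[( 20750 + 14950)/2] = -5800/17850 = -0.324929…
E_income = (-635/788.5) / (-5800/17850) = 2.4784…
E_income > 1 ⇒ normal good, luxury.

2.48; luxury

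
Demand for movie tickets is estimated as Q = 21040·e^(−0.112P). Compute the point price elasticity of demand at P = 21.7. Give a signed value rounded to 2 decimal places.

-2.43

dQ/dP = −0.112·Q = -207.374. At P = 21.7, Q = 1851.55.
Ed = (dQ/dP)·(P/Q) = (-207.374) × (21.7/1851.55) = -2.4304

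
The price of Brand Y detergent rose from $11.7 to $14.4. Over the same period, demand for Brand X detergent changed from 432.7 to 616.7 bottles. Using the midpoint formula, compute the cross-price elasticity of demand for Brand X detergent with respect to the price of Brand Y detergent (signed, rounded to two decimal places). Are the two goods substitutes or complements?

1.69; substitutes

%ΔQ_{Brand X detergent} = (616.7 − 432.7)/avg = 184/524.7 = 0.350676…
%ΔP_{Brand Y detergent} = (14.4 − 11.7)/avg = 2.7/13.05 = 0.206896…
E_cross = (184/524.7) / (2.7/13.05) = 1.6949…
E_cross > 0 ⇒ the goods are substitutes.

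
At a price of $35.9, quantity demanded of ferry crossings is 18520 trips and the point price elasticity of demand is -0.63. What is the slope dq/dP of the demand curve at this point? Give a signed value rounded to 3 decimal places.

Ed = (dq/dP)·(P/q) ⇒ dq/dP = Ed·q/P = (-0.63)·18520/35.9 = -325.00278…

-325.003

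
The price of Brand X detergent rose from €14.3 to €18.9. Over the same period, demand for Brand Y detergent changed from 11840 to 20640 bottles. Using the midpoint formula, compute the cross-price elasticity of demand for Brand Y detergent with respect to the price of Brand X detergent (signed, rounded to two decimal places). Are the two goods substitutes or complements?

%ΔQ_{Brand Y detergent} = (20640 − 11840)/avg = 8800/16240 = 0.541871…
%ΔP_{Brand X detergent} = (18.9 − 14.3)/avg = 4.6/16.6 = 0.277108…
E_cross = (8800/16240) / (4.6/16.6) = 1.9554…
E_cross > 0 ⇒ the goods are substitutes.

1.96; substitutes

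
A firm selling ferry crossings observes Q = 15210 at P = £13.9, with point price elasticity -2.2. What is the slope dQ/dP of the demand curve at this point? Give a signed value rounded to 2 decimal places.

Ed = (dQ/dP)·(P/Q) ⇒ dQ/dP = Ed·Q/P = (-2.2)·15210/13.9 = -2407.3381…

-2407.34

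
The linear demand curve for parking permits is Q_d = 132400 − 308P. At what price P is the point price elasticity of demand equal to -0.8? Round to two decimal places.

191.05

Ed = −308P/(132400 − 308P). Set this equal to -0.8:
308P = 0.8·(132400 − 308P) ⇒ 308P(1 + 0.8) = 0.8·132400
P = 0.8·132400 / (308·1.8) = 191.0533…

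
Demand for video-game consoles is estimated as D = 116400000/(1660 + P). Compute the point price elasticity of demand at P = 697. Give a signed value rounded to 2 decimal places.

dD/dP = −116400000/(1660 + P)² = -20.9524. At P = 697, D = 49384.8.
Ed = (dD/dP)·(P/D) = (-20.9524) × (697/49384.8) = -0.2957…

-0.30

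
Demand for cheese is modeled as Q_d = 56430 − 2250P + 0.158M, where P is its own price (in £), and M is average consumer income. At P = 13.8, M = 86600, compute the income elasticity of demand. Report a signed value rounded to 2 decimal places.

0.35

At the given values, Q_d = 56430 − 2250(13.8) + 0.158(86600) = 39062.8.
∂Q_d/∂M = 0.158.
E = (0.158) × (86600/39062.8) = 0.3502…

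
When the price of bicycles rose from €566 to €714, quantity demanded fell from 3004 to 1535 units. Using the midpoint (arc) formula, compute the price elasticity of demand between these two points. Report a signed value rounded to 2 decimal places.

-2.80

%ΔQ = (1535 − 3004) / [(3004 + 1535)/2] = -1469/2269.5 = -0.647279…
%ΔP = (714 − 566) / [(566 + 714)/2] = 148/640 = 0.23125
Arc Ed = %ΔQ / %ΔP = (-1469/2269.5) / (148/640) = -2.7990…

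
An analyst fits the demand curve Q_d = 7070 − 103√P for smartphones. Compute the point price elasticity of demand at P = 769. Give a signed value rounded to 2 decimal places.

-0.34

dQ_d/dP = −103/(2√P) = -1.85714. At P = 769, Q_d = 4213.72.
Ed = (dQ_d/dP)·(P/Q_d) = (-1.85714) × (769/4213.72) = -0.3389…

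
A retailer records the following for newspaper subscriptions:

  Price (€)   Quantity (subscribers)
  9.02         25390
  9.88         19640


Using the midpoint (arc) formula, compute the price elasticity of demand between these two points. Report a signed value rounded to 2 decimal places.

%ΔQ = (19640 − 25390) / [(25390 + 19640)/2] = -5750/22515 = -0.255385…
%ΔP = (9.88 − 9.02) / [(9.02 + 9.88)/2] = 0.86/9.45 = 0.091005…
Arc Ed = %ΔQ / %ΔP = (-5750/22515) / (0.86/9.45) = -2.8062…

-2.81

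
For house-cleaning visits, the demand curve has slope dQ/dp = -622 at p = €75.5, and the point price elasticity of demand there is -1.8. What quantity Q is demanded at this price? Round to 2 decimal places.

Ed = (dQ/dp)·(p/Q) ⇒ Q = (dQ/dp)·p/Ed = (-622)·75.5/(-1.8) = 26089.4444…

26089.44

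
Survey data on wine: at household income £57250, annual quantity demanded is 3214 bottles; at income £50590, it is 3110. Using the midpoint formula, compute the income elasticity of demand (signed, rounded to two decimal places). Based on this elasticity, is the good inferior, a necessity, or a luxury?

%ΔQ = (3110 − 3214)/[( 3214 + 3110)/2] = -104/3162 = -0.032890…
%ΔIncome = (50590 − 57250)/[( 57250 + 50590)/2] = -6660/53920 = -0.123516…
E_income = (-104/3162) / (-6660/53920) = 0.2662…
0 < E_income < 1 ⇒ normal good, necessity.

0.27; necessity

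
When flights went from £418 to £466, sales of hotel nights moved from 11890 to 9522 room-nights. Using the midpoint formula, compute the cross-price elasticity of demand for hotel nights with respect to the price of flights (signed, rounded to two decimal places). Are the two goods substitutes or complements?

-2.04; complements

%ΔQ_{hotel nights} = (9522 − 11890)/avg = -2368/10706 = -0.221184…
%ΔP_{flights} = (466 − 418)/avg = 48/442 = 0.108597…
E_cross = (-2368/10706) / (48/442) = -2.0367…
E_cross < 0 ⇒ the goods are complements.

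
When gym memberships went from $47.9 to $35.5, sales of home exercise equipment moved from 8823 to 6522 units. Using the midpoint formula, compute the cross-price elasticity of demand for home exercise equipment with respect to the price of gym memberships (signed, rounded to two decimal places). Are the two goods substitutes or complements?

1.01; substitutes

%ΔQ_{home exercise equipment} = (6522 − 8823)/avg = -2301/7672.5 = -0.299902…
%ΔP_{gym memberships} = (35.5 − 47.9)/avg = -12.4/41.7 = -0.297362…
E_cross = (-2301/7672.5) / (-12.4/41.7) = 1.0085…
E_cross > 0 ⇒ the goods are substitutes.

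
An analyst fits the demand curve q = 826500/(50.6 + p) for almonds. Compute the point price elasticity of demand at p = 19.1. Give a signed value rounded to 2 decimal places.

dq/dp = −826500/(50.6 + p)² = -170.129. At p = 19.1, q = 11858.
Ed = (dq/dp)·(p/q) = (-170.129) × (19.1/11858) = -0.2740…

-0.27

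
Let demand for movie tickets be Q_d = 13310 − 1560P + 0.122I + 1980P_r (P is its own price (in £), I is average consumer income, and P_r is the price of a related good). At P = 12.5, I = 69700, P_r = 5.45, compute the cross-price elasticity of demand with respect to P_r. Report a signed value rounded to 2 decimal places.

At the given values, Q_d = 13310 − 1560(12.5) + 0.122(69700) + 1980(5.45) = 13104.4.
∂Q_d/∂P_r = 1980.
E = (1980) × (5.45/13104.4) = 0.8234…

0.82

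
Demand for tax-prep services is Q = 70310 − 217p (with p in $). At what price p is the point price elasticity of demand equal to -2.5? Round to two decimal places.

Ed = −217p/(70310 − 217p). Set this equal to -2.5:
217p = 2.5·(70310 − 217p) ⇒ 217p(1 + 2.5) = 2.5·70310
p = 2.5·70310 / (217·3.5) = 231.4351…

231.44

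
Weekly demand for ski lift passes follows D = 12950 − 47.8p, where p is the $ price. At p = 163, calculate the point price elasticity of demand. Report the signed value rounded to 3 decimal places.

dD/dp = −47.8. At p = 163, D = 12950 − 47.8(163) = 5158.6.
Ed = (dD/dp)·(p/D) = −47.8 × (163/5158.6) = -1.51037…

-1.510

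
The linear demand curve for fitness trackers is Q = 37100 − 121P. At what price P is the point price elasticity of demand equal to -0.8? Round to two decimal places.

Ed = −121P/(37100 − 121P). Set this equal to -0.8:
121P = 0.8·(37100 − 121P) ⇒ 121P(1 + 0.8) = 0.8·37100
P = 0.8·37100 / (121·1.8) = 136.2718…

136.27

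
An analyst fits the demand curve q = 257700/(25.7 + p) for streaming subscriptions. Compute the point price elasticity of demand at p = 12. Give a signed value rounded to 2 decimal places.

dq/dp = −257700/(25.7 + p)² = -181.314. At p = 12, q = 6835.54.
Ed = (dq/dp)·(p/q) = (-181.314) × (12/6835.54) = -0.3183…

-0.32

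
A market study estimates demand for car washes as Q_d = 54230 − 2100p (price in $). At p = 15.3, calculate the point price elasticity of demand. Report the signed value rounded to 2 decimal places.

-1.45

dQ_d/dp = −2100. At p = 15.3, Q_d = 54230 − 2100(15.3) = 22100.
Ed = (dQ_d/dp)·(p/Q_d) = −2100 × (15.3/22100) = -1.4538…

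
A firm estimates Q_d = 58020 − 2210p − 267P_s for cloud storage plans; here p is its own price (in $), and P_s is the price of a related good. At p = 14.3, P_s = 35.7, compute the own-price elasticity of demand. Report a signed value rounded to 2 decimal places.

At the given values, Q_d = 58020 − 2210(14.3) − 267(35.7) = 16885.1.
∂Q_d/∂p = −2210.
E = (-2210) × (14.3/16885.1) = -1.8716…

-1.87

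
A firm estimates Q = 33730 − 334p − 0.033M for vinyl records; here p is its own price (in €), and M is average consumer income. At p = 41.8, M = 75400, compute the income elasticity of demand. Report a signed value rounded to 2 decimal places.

-0.14

At the given values, Q = 33730 − 334(41.8) − 0.033(75400) = 17280.6.
∂Q/∂M = -0.033.
E = (-0.033) × (75400/17280.6) = -0.1439…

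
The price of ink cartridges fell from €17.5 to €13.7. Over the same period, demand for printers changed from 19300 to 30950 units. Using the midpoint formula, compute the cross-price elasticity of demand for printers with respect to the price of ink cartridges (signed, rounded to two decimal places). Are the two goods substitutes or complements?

%ΔQ_{printers} = (30950 − 19300)/avg = 11650/25125 = 0.463681…
%ΔP_{ink cartridges} = (13.7 − 17.5)/avg = -3.8/15.6 = -0.243589…
E_cross = (11650/25125) / (-3.8/15.6) = -1.9035…
E_cross < 0 ⇒ the goods are complements.

-1.90; complements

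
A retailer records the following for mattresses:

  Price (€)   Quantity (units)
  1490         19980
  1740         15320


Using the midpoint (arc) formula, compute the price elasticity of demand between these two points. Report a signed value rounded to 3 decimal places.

-1.706

%ΔQ = (15320 − 19980) / [(19980 + 15320)/2] = -4660/17650 = -0.264022…
%ΔP = (1740 − 1490) / [(1490 + 1740)/2] = 250/1615 = 0.154798…
Arc Ed = %ΔQ / %ΔP = (-4660/17650) / (250/1615) = -1.70558…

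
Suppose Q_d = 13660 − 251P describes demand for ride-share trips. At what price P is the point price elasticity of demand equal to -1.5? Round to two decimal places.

32.65

Ed = −251P/(13660 − 251P). Set this equal to -1.5:
251P = 1.5·(13660 − 251P) ⇒ 251P(1 + 1.5) = 1.5·13660
P = 1.5·13660 / (251·2.5) = 32.6533…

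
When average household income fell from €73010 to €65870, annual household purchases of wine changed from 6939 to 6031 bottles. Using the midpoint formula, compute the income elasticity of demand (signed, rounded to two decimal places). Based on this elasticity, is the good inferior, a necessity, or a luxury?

1.36; luxury

%ΔQ = (6031 − 6939)/[( 6939 + 6031)/2] = -908/6485 = -0.140015…
%ΔIncome = (65870 − 73010)/[( 73010 + 65870)/2] = -7140/69440 = -0.102822…
E_income = (-908/6485) / (-7140/69440) = 1.3617…
E_income > 1 ⇒ normal good, luxury.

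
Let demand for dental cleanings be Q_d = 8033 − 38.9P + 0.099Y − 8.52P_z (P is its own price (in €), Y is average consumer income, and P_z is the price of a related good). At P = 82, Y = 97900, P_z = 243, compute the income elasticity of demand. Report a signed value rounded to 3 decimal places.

At the given values, Q_d = 8033 − 38.9(82) + 0.099(97900) − 8.52(243) = 12464.94.
∂Q_d/∂Y = 0.099.
E = (0.099) × (97900/12464.94) = 0.77754…

0.778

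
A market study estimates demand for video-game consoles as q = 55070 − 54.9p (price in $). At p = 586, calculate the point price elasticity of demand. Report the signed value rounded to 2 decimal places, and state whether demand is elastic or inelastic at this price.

dq/dp = −54.9. At p = 586, q = 55070 − 54.9(586) = 22898.6.
Ed = (dq/dp)·(p/q) = −54.9 × (586/22898.6) = -1.4049…
|Ed| = 1.40 > 1, so demand is elastic.

-1.40; elastic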